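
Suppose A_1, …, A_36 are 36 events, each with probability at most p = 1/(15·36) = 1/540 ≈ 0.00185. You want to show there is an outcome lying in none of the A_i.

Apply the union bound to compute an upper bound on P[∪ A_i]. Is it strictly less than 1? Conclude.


Union bound: P[∪_{i=1}^{36} A_i] ≤ Σ_i P[A_i] ≤ 36·p = 36·(1/540) = 1/15.
Numerically: 1/15 ≈ 0.06667.
Is 1/15 < 1? YES.
Since P[∪ A_i] ≤ 1/15 < 1, the complement has P[∩ A_i^c] ≥ 1 − 1/15 = 14/15 > 0, so some outcome avoids every A_i.

36·p = 1/15 ≈ 0.06667; existence CERTIFIED by the union bound.


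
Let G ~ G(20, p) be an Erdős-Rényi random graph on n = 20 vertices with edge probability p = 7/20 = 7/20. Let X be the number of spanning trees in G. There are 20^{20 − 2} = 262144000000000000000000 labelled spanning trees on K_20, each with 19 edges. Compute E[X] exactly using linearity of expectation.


K_20 has 20^{20 − 2} = 262144000000000000000000 labelled spanning trees.
For each such spanning tree H, let X_H = 1 if all 19 edges of H are present in G. Then P[X_H = 1] = p^{19} = (7/20)^{19} = 11398895185373143/5242880000000000000000000.
By linearity: E[X] = Σ_H E[X_H] = 262144000000000000000000 · p^{19} = 262144000000000000000000 · 11398895185373143/5242880000000000000000000 = 11398895185373143/20.
Numerically: E[X] ≈ 5.7e+14.

E[X] = 262144000000000000000000 · (7/20)^{19} = 11398895185373143/20 ≈ 5.7e+14.


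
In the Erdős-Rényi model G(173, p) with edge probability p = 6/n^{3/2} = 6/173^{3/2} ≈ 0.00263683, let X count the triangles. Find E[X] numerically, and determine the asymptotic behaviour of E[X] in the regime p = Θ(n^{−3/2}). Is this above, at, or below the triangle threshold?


Number of potential triangles: C(173, 3) = 848046.
Each occurs with probability p³ ≈ (0.00263683)³ ≈ 1.83335382e-08.
By linearity: E[X] = C(173, 3)·p³ ≈ 848046 · 1.83335382e-08 ≈ 0.015548.
Since α = 3/2 > 1, p = c/n^{3/2} = o(1/n) is below the triangle threshold p ~ 1/n. Asymptotically E[X] ~ (c³/6)·n^{3(1−α)} = (6³/6)·n^{-1.5} → 0, so by Markov's inequality G has no triangles w.h.p.

E[X] ≈ 0.015548; in regime p = Θ(1/n^{3/2}) E[X] tends to 0 (below the triangle threshold p ~ 1/n).


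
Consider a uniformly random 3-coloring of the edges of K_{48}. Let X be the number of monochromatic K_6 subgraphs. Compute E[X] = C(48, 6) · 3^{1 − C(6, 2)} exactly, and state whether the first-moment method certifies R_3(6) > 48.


E[X] = C(48, 6) · 3^{1 − 15} = 12271512 · 3^{−14} = 12271512/4782969.
As a reduced fraction: E[X] = 4090504/1594323 ≈ 2.565668.
Is E[X] < 1? NO.
Since E[X] ≥ 1, the first-moment bound is inconclusive at n = 48; it does NOT by itself certify R_3(6) > 48.

E[X] = 4090504/1594323 ≈ 2.565668; E[X] ≥ 1; first-moment method inconclusive here.


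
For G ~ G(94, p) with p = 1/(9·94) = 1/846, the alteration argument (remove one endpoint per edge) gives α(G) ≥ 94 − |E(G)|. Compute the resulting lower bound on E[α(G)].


E[|E(G)|] = C(94, 2)·p = 4371 · (1/846) = 31/6.
E[α(G)] ≥ n − E[|E(G)|] = 94 − 31/6 = 533/6.
Numerically: ≈ 88.833.
(This is only a lower bound; the true E[α(G)] may be larger.)

E[α(G)] ≥ 533/6 ≈ 88.833.


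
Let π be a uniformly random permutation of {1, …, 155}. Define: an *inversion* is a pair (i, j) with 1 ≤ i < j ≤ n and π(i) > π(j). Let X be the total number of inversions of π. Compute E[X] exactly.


Write X = Σ X_I over the C(155, 2) = 11935 pairs i < j, with X_I the indicator of one inversion.
There are 11935 indicators.
For each fixed pair i < j, the values π(i) and π(j) are two distinct elements of {1, …, 155} in uniformly random order; by symmetry P[π(i) > π(j)] = 1/2.
By linearity: E[X] = 11935 · (1/2) = C(155, 2) · (1/2) = 11935/2 = 11935/2 ≈ 5967.50000.

E[X] = 11935/2 = 5967.50000.


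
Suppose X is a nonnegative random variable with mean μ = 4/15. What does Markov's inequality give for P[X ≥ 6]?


μ = E[X] = 4/15, a = 6.
Markov: P[X ≥ 6] ≤ μ/a = (4/15)/6 = 2/45.
Numerically: ≈ 0.044444.
(Since a = 6 > μ = 0.266667, the bound 2/45 is < 1 and informative.)

P[X ≥ 6] ≤ 2/45 ≈ 0.044444.


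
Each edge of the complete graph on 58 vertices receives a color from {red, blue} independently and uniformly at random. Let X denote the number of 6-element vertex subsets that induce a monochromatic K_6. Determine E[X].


Let X = Σ_S X_S over the C(58, 6) = 40475358 subsets S of size 6, where X_S = 1 if the K_6 on S is monochromatic.
For a fixed S, the K_6 on S has C(6, 2) = 15 edges. P[all 15 edges red] = (1/2)^15, and likewise for blue, so P[monochromatic] = 2·(1/2)^15 = 2^{1 − 15} = 1/16384.
By linearity: E[X] = C(58, 6) · 2^{1 − 15} = 40475358 · 1/16384 = 20237679/8192.
Numerically: E[X] ≈ 2470.419800.

E[X] = C(58,6)·2^(1−C(6,2)) = 20237679/8192 ≈ 2470.419800.


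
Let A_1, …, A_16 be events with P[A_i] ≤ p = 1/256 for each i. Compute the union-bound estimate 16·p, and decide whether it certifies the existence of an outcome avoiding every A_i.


Union bound: P[∪_{i=1}^{16} A_i] ≤ Σ_i P[A_i] ≤ 16·p = 16·(1/256) = 1/16.
Numerically: 1/16 ≈ 0.0625000.
Is 1/16 < 1? YES.
Since P[∪ A_i] ≤ 1/16 < 1, the complement has P[∩ A_i^c] ≥ 1 − 1/16 = 15/16 > 0, so some outcome avoids every A_i.

16·p = 1/16 ≈ 0.0625000; existence CERTIFIED by the union bound.


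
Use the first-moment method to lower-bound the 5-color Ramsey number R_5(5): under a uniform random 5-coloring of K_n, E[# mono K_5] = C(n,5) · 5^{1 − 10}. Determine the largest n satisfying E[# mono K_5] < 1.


We need C(n, 5) · 5^{1 − 10} < 1, i.e. C(n, 5) < 5^{10 − 1} = 1953125.
Check values of n near the boundary:
  n = 46: C(46, 5) = 1370754; 1370754 < 1953125? YES
  n = 47: C(47, 5) = 1533939; 1533939 < 1953125? YES
  n = 48: C(48, 5) = 1712304; 1712304 < 1953125? YES
  n = 49: C(49, 5) = 1906884; 1906884 < 1953125? YES
  n = 50: C(50, 5) = 2118760; 2118760 < 1953125? NO
  n = 51: C(51, 5) = 2349060; 2349060 < 1953125? NO
  n = 52: C(52, 5) = 2598960; 2598960 < 1953125? NO
The largest n with C(n, 5) < 1953125 is n = 49 (where E[X] = 1906884/1953125 ≈ 0.9763246). Hence R_5(5) > 49, i.e. R_5(5) ≥ 50.

Largest n = 49; hence R_5(5) > 49.


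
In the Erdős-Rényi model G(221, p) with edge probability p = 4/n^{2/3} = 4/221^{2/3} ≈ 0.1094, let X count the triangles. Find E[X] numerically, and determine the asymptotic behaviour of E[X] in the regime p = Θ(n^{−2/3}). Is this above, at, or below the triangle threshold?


Number of potential triangles: C(221, 3) = 1774630.
Each occurs with probability p³ ≈ (0.1094)³ ≈ 1.310374e-03.
By linearity: E[X] = C(221, 3)·p³ ≈ 1774630 · 1.310374e-03 ≈ 2325.4299.
Since α = 2/3 < 1, p = c/n^{2/3} ≫ 1/n is above the triangle threshold p ~ 1/n. Asymptotically E[X] ~ (c³/6)·n^{3(1−α)} = (4³/6)·n^{1} → ∞; triangles are abundant w.h.p.

E[X] ≈ 2325.4299; in regime p = Θ(1/n^{2/3}) E[X] diverges (above the triangle threshold p ~ 1/n).


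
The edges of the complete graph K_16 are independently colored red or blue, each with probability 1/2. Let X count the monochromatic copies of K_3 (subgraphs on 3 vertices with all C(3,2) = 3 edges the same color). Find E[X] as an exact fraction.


Let X = Σ_S X_S over the C(16, 3) = 560 subsets S of size 3, where X_S = 1 if the K_3 on S is monochromatic.
For a fixed S, the K_3 on S has C(3, 2) = 3 edges. P[all 3 edges red] = (1/2)^3, and likewise for blue, so P[monochromatic] = 2·(1/2)^3 = 2^{1 − 3} = 1/4.
Summing: E[X] = C(16, 3) · 2^{1 − 3} = 560 · 1/4 = 140.
Numerically: E[X] ≈ 140.000.

E[X] = C(16,3)·2^(1−C(3,2)) = 140 ≈ 140.000.


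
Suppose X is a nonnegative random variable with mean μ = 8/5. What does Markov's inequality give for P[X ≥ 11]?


μ = E[X] = 8/5, a = 11.
Markov: P[X ≥ 11] ≤ μ/a = (8/5)/11 = 8/55.
Numerically: ≈ 0.145455.
(Since a = 11 > μ = 1.600000, the bound 8/55 is < 1 and informative.)

P[X ≥ 11] ≤ 8/55 ≈ 0.145455.


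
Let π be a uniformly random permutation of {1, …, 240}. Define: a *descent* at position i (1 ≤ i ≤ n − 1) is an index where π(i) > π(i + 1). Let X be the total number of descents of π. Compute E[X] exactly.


Write X = Σ X_I over i = 1, …, 239, with X_I the indicator of one descent.
There are 239 indicators.
For each fixed i, the pair (π(i), π(i+1)) is a uniformly random ordered pair of distinct values from {1, …, 240}; by symmetry P[π(i) > π(i+1)] = 1/2.
By linearity: E[X] = 239 · (1/2) = (240 − 1) · (1/2) = 239/2 ≈ 119.500000.

E[X] = 239/2 = 119.500000.


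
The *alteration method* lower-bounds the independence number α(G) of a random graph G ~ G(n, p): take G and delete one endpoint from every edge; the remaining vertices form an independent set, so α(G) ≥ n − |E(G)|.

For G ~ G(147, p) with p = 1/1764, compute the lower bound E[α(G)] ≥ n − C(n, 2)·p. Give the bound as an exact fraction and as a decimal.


E[|E(G)|] = C(147, 2)·p = 10731 · (1/1764) = 73/12.
E[α(G)] ≥ n − E[|E(G)|] = 147 − 73/12 = 1691/12.
Numerically: ≈ 140.9167.
(This is only a lower bound; the true E[α(G)] may be larger.)

E[α(G)] ≥ 1691/12 ≈ 140.9167.


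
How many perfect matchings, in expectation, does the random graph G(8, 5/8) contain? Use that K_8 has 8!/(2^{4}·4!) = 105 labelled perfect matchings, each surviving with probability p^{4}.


K_8 has 8!/(2^{4}·4!) = 105 labelled perfect matchings.
For each such perfect matching H, let X_H = 1 if all 4 edges of H are present in G. Then P[X_H = 1] = p^{4} = (5/8)^{4} = 625/4096.
Summing the indicators: E[X] = Σ_H E[X_H] = 105 · p^{4} = 105 · 625/4096 = 65625/4096.
Numerically: E[X] ≈ 16.022.

E[X] = 105 · (5/8)^{4} = 65625/4096 ≈ 16.022.


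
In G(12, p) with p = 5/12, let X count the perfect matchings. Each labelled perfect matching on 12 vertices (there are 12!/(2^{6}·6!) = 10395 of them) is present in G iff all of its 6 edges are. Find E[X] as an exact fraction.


K_12 has 12!/(2^{6}·6!) = 10395 labelled perfect matchings.
For each such perfect matching H, let X_H = 1 if all 6 edges of H are present in G. Then P[X_H = 1] = p^{6} = (5/12)^{6} = 15625/2985984.
Summing the indicators: E[X] = Σ_H E[X_H] = 10395 · p^{6} = 10395 · 15625/2985984 = 6015625/110592.
Numerically: E[X] ≈ 54.3948.

E[X] = 10395 · (5/12)^{6} = 6015625/110592 ≈ 54.3948.


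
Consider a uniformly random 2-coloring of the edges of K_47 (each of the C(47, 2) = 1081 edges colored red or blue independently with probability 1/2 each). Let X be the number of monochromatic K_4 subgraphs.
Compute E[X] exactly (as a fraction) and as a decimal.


Let X = Σ_S X_S over the C(47, 4) = 178365 subsets S of size 4, where X_S = 1 if the K_4 on S is monochromatic.
For a fixed S, the K_4 on S has C(4, 2) = 6 edges. P[all 6 edges red] = (1/2)^6, and likewise for blue, so P[monochromatic] = 2·(1/2)^6 = 2^{1 − 6} = 1/32.
By linearity: E[X] = C(47, 4) · 2^{1 − 6} = 178365 · 1/32 = 178365/32.
Numerically: E[X] ≈ 5573.906250.

E[X] = C(47,4)·2^(1−C(4,2)) = 178365/32 ≈ 5573.906250.


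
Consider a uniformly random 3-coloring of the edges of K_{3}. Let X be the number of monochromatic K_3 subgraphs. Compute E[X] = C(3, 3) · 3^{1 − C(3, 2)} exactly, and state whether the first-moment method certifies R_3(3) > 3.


E[X] = C(3, 3) · 3^{1 − 3} = 1 · 3^{−2} = 1/9.
As a reduced fraction: E[X] = 1/9 ≈ 0.1111111.
Is E[X] < 1? YES.
Since E[X] < 1, there exists a 3-coloring of K_{3} with no monochromatic K_3; hence R_3(3) > 3.

E[X] = 1/9 ≈ 0.1111111; E[X] < 1, so R_3(3) > 3.


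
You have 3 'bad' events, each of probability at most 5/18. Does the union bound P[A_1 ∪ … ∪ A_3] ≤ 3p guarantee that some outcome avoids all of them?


Union bound: P[∪_{i=1}^{3} A_i] ≤ Σ_i P[A_i] ≤ 3·p = 3·(5/18) = 5/6.
Numerically: 5/6 ≈ 0.833.
Is 5/6 < 1? YES.
Since P[∪ A_i] ≤ 5/6 < 1, the complement has P[∩ A_i^c] ≥ 1 − 5/6 = 1/6 > 0, so some outcome avoids every A_i.

3·p = 5/6 ≈ 0.833; existence CERTIFIED by the union bound.


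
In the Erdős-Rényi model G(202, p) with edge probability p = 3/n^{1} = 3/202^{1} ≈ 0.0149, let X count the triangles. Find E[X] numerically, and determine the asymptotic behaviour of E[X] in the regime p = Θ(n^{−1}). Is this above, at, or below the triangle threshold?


Number of potential triangles: C(202, 3) = 1353400.
Each occurs with probability p³ ≈ (0.0149)³ ≈ 3.27574e-06.
By linearity: E[X] = C(202, 3)·p³ ≈ 1353400 · 3.27574e-06 ≈ 4.433.
Here α = 1, so p = 3/n is exactly at the triangle threshold p ~ 1/n. Asymptotically E[X] → c³/6 = 3³/6 = 9/2 ≈ 4.500, a bounded constant. In this regime the triangle count is asymptotically Poisson(c³/6).

E[X] ≈ 4.433; in regime p = Θ(1/n^{1}) E[X] stays bounded (at the triangle threshold p ~ 1/n).


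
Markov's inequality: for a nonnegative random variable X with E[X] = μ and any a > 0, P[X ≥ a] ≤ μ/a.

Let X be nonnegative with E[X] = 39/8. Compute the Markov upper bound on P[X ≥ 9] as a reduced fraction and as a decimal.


μ = E[X] = 39/8, a = 9.
Markov: P[X ≥ 9] ≤ μ/a = (39/8)/9 = 13/24.
Numerically: ≈ 0.542.
(Since a = 9 > μ = 4.875, the bound 13/24 is < 1 and informative.)

P[X ≥ 9] ≤ 13/24 ≈ 0.542.


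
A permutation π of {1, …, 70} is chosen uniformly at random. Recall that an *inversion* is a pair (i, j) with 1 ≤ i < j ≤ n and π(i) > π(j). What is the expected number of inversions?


Write X = Σ X_I over the C(70, 2) = 2415 pairs i < j, with X_I the indicator of one inversion.
There are 2415 indicators.
For each fixed pair i < j, the values π(i) and π(j) are two distinct elements of {1, …, 70} in uniformly random order; by symmetry P[π(i) > π(j)] = 1/2.
By linearity: E[X] = 2415 · (1/2) = C(70, 2) · (1/2) = 2415/2 = 2415/2 ≈ 1207.500000.

E[X] = 2415/2 = 1207.500000.


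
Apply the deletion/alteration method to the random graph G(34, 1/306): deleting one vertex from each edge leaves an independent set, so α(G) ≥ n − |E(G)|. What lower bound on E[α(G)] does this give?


E[|E(G)|] = C(34, 2)·p = 561 · (1/306) = 11/6.
E[α(G)] ≥ n − E[|E(G)|] = 34 − 11/6 = 193/6.
Numerically: ≈ 32.167.
(This is only a lower bound; the true E[α(G)] may be larger.)

E[α(G)] ≥ 193/6 ≈ 32.167.


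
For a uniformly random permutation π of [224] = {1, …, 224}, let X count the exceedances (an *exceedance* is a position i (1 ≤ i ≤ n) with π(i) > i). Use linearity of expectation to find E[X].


Write X = Σ_{i=1}^{224} X_i, where X_i = 1_{π(i) > i}.
For each fixed i, π(i) is uniform over {1, …, 224} (marginal of a uniform permutation), so P[π(i) > i] = (n − i)/n. Summing: Σ_{i=1}^{224} (n − i)/n = (0 + 1 + … + 223)/224 = 224(224 − 1)/(2·224) = (224 − 1)/2.
Hence E[X] = Σ_{i=1}^{224} (224 − i)/224 = 223/2 ≈ 111.50000.

E[X] = 223/2 = 111.50000.


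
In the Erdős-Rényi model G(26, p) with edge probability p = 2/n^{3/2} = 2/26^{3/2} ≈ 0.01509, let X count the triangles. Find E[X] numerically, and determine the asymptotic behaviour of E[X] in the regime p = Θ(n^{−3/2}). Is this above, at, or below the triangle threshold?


Number of potential triangles: C(26, 3) = 2600.
Each occurs with probability p³ ≈ (0.01509)³ ≈ 3.433286e-06.
By linearity: E[X] = C(26, 3)·p³ ≈ 2600 · 3.433286e-06 ≈ 0.0089.
Since α = 3/2 > 1, p = c/n^{3/2} = o(1/n) is below the triangle threshold p ~ 1/n. Asymptotically E[X] ~ (c³/6)·n^{3(1−α)} = (2³/6)·n^{-1.5} → 0, so by Markov's inequality G has no triangles w.h.p.

E[X] ≈ 0.0089; in regime p = Θ(1/n^{3/2}) E[X] tends to 0 (below the triangle threshold p ~ 1/n).


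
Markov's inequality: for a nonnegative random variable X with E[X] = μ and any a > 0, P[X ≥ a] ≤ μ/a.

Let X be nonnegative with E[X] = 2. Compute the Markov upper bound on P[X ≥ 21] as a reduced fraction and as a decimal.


μ = E[X] = 2, a = 21.
Markov: P[X ≥ 21] ≤ μ/a = (2)/21 = 2/21.
Numerically: ≈ 0.095.
(Since a = 21 > μ = 2.000, the bound 2/21 is < 1 and informative.)

P[X ≥ 21] ≤ 2/21 ≈ 0.095.


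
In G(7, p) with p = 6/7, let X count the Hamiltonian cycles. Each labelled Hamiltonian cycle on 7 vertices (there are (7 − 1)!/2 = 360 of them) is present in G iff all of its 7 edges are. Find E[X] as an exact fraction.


K_7 has (7 − 1)!/2 = 360 labelled Hamiltonian cycles.
For each such Hamiltonian cycle H, let X_H = 1 if all 7 edges of H are present in G. Then P[X_H = 1] = p^{7} = (6/7)^{7} = 279936/823543.
Summing the indicators: E[X] = Σ_H E[X_H] = 360 · p^{7} = 360 · 279936/823543 = 100776960/823543.
Numerically: E[X] ≈ 122.

E[X] = 360 · (6/7)^{7} = 100776960/823543 ≈ 122.


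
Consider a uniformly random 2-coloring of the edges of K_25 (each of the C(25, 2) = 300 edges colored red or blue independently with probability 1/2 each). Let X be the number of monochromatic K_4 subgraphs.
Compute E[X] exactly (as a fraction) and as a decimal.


Let X = Σ_S X_S over the C(25, 4) = 12650 subsets S of size 4, where X_S = 1 if the K_4 on S is monochromatic.
For a fixed S, the K_4 on S has C(4, 2) = 6 edges. P[all 6 edges red] = (1/2)^6, and likewise for blue, so P[monochromatic] = 2·(1/2)^6 = 2^{1 − 6} = 1/32.
By linearity of expectation: E[X] = C(25, 4) · 2^{1 − 6} = 12650 · 1/32 = 6325/16.
Numerically: E[X] ≈ 395.312.

E[X] = C(25,4)·2^(1−C(4,2)) = 6325/16 ≈ 395.312.


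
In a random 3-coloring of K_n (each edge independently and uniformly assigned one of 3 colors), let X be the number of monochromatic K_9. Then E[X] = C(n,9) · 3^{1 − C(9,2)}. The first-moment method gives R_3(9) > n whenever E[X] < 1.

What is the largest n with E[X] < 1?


We need C(n, 9) · 3^{1 − 36} < 1, i.e. C(n, 9) < 3^{36 − 1} = 50031545098999707.
Check values of n near the boundary:
  n = 297: C(297, 9) = 43842345008337645; 43842345008337645 < 50031545098999707? YES
  n = 298: C(298, 9) = 45207677551849890; 45207677551849890 < 50031545098999707? YES
  n = 299: C(299, 9) = 46610674441390059; 46610674441390059 < 50031545098999707? YES
  n = 300: C(300, 9) = 48052241692154700; 48052241692154700 < 50031545098999707? YES
  n = 301: C(301, 9) = 49533303936090975; 49533303936090975 < 50031545098999707? YES
  n = 302: C(302, 9) = 51054804739588650; 51054804739588650 < 50031545098999707? NO
The largest n with C(n, 9) < 50031545098999707 is n = 301 (where E[X] = 16511101312030325/16677181699666569 ≈ 0.990). Hence R_3(9) > 301, i.e. R_3(9) ≥ 302.

Largest n = 301; hence R_3(9) > 301.


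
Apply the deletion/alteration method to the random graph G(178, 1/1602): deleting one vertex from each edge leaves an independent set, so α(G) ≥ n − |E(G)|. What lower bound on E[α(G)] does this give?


E[|E(G)|] = C(178, 2)·p = 15753 · (1/1602) = 59/6.
E[α(G)] ≥ n − E[|E(G)|] = 178 − 59/6 = 1009/6.
Numerically: ≈ 168.16667.
(This is only a lower bound; the true E[α(G)] may be larger.)

E[α(G)] ≥ 1009/6 ≈ 168.16667.


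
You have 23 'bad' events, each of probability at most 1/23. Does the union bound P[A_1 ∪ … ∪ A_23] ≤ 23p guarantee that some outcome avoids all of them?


Union bound: P[∪_{i=1}^{23} A_i] ≤ Σ_i P[A_i] ≤ 23·p = 23·(1/23) = 1.
Numerically: 1 ≈ 1.000000.
Is 1 < 1? NO.
Since the bound 1 is ≥ 1, the union bound is uninformative here; it does NOT by itself certify existence.

23·p = 1 ≈ 1.000000; existence NOT certified by the union bound.


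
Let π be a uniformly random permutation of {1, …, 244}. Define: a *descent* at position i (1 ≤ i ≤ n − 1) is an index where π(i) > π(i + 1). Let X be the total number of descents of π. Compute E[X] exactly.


Write X = Σ X_I over i = 1, …, 243, with X_I the indicator of one descent.
There are 243 indicators.
For each fixed i, the pair (π(i), π(i+1)) is a uniformly random ordered pair of distinct values from {1, …, 244}; by symmetry P[π(i) > π(i+1)] = 1/2.
By linearity: E[X] = 243 · (1/2) = (244 − 1) · (1/2) = 243/2 ≈ 121.5000.

E[X] = 243/2 = 121.5000.


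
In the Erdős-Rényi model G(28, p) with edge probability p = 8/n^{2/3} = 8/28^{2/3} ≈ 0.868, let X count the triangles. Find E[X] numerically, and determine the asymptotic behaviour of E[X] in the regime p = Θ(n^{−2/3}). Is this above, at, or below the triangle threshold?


Number of potential triangles: C(28, 3) = 3276.
Each occurs with probability p³ ≈ (0.868)³ ≈ 6.53061e-01.
By linearity: E[X] = C(28, 3)·p³ ≈ 3276 · 6.53061e-01 ≈ 2139.429.
Since α = 2/3 < 1, p = c/n^{2/3} ≫ 1/n is above the triangle threshold p ~ 1/n. Asymptotically E[X] ~ (c³/6)·n^{3(1−α)} = (8³/6)·n^{1} → ∞; triangles are abundant w.h.p.

E[X] ≈ 2139.429; in regime p = Θ(1/n^{2/3}) E[X] diverges (above the triangle threshold p ~ 1/n).


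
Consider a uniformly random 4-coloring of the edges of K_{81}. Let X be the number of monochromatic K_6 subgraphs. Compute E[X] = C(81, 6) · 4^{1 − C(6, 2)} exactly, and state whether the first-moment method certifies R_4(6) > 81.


E[X] = C(81, 6) · 4^{1 − 15} = 324540216 · 4^{−14} = 324540216/268435456.
As a reduced fraction: E[X] = 40567527/33554432 ≈ 1.2090065.
Is E[X] < 1? NO.
Since E[X] ≥ 1, the first-moment bound is inconclusive at n = 81; it does NOT by itself certify R_4(6) > 81.

E[X] = 40567527/33554432 ≈ 1.2090065; E[X] ≥ 1; first-moment method inconclusive here.


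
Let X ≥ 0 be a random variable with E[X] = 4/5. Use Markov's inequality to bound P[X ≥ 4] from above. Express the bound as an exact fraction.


μ = E[X] = 4/5, a = 4.
Markov: P[X ≥ 4] ≤ μ/a = (4/5)/4 = 1/5.
Numerically: ≈ 0.20000.
(Since a = 4 > μ = 0.80000, the bound 1/5 is < 1 and informative.)

P[X ≥ 4] ≤ 1/5 ≈ 0.20000.


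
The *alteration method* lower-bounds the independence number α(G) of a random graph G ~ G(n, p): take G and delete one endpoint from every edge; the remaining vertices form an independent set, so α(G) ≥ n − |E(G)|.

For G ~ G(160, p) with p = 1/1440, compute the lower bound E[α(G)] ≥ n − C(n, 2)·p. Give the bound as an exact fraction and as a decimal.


E[|E(G)|] = C(160, 2)·p = 12720 · (1/1440) = 53/6.
E[α(G)] ≥ n − E[|E(G)|] = 160 − 53/6 = 907/6.
Numerically: ≈ 151.16667.
(This is only a lower bound; the true E[α(G)] may be larger.)

E[α(G)] ≥ 907/6 ≈ 151.16667.


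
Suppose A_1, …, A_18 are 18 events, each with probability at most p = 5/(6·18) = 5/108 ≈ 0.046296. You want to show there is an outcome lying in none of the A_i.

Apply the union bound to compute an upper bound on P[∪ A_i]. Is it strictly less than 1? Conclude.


Union bound: P[∪_{i=1}^{18} A_i] ≤ Σ_i P[A_i] ≤ 18·p = 18·(5/108) = 5/6.
Numerically: 5/6 ≈ 0.833333.
Is 5/6 < 1? YES.
Since P[∪ A_i] ≤ 5/6 < 1, the complement has P[∩ A_i^c] ≥ 1 − 5/6 = 1/6 > 0, so some outcome avoids every A_i.

18·p = 5/6 ≈ 0.833333; existence CERTIFIED by the union bound.


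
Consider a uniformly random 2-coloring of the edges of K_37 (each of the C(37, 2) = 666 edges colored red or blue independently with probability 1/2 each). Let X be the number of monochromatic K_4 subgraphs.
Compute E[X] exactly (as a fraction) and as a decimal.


Let X = Σ_S X_S over the C(37, 4) = 66045 subsets S of size 4, where X_S = 1 if the K_4 on S is monochromatic.
For a fixed S, the K_4 on S has C(4, 2) = 6 edges. P[all 6 edges red] = (1/2)^6, and likewise for blue, so P[monochromatic] = 2·(1/2)^6 = 2^{1 − 6} = 1/32.
Summing: E[X] = C(37, 4) · 2^{1 − 6} = 66045 · 1/32 = 66045/32.
Numerically: E[X] ≈ 2063.906250.

E[X] = C(37,4)·2^(1−C(4,2)) = 66045/32 ≈ 2063.906250.


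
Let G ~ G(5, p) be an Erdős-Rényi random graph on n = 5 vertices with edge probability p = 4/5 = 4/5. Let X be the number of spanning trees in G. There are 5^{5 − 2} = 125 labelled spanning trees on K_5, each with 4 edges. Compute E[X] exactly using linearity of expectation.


K_5 has 5^{5 − 2} = 125 labelled spanning trees.
For each such spanning tree H, let X_H = 1 if all 4 edges of H are present in G. Then P[X_H = 1] = p^{4} = (4/5)^{4} = 256/625.
Summing the indicators: E[X] = Σ_H E[X_H] = 125 · p^{4} = 125 · 256/625 = 256/5.
Numerically: E[X] ≈ 51.2.

E[X] = 125 · (4/5)^{4} = 256/5 ≈ 51.2.


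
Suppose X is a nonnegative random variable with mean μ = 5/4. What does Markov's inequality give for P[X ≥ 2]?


μ = E[X] = 5/4, a = 2.
Markov: P[X ≥ 2] ≤ μ/a = (5/4)/2 = 5/8.
Numerically: ≈ 0.625000.
(Since a = 2 > μ = 1.250000, the bound 5/8 is < 1 and informative.)

P[X ≥ 2] ≤ 5/8 ≈ 0.625000.


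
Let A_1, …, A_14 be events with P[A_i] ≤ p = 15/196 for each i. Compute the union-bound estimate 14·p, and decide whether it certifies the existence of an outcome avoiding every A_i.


Union bound: P[∪_{i=1}^{14} A_i] ≤ Σ_i P[A_i] ≤ 14·p = 14·(15/196) = 15/14.
Numerically: 15/14 ≈ 1.07143.
Is 15/14 < 1? NO.
Since the bound 15/14 is ≥ 1, the union bound is uninformative here; it does NOT by itself certify existence.

14·p = 15/14 ≈ 1.07143; existence NOT certified by the union bound.


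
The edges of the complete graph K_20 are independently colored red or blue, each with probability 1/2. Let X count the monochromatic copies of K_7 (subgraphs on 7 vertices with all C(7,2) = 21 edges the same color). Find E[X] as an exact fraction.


Let X = Σ_S X_S over the C(20, 7) = 77520 subsets S of size 7, where X_S = 1 if the K_7 on S is monochromatic.
For a fixed S, the K_7 on S has C(7, 2) = 21 edges. P[all 21 edges red] = (1/2)^21, and likewise for blue, so P[monochromatic] = 2·(1/2)^21 = 2^{1 − 21} = 1/1048576.
By linearity of expectation: E[X] = C(20, 7) · 2^{1 − 21} = 77520 · 1/1048576 = 4845/65536.
Numerically: E[X] ≈ 0.0739.

E[X] = C(20,7)·2^(1−C(7,2)) = 4845/65536 ≈ 0.0739.


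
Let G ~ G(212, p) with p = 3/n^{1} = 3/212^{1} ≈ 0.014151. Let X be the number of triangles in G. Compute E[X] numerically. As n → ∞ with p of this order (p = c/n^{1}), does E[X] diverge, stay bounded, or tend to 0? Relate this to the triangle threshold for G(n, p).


Number of potential triangles: C(212, 3) = 1565620.
Each occurs with probability p³ ≈ (0.014151)³ ≈ 2.8337151e-06.
By linearity: E[X] = C(212, 3)·p³ ≈ 1565620 · 2.8337151e-06 ≈ 4.43652.
Here α = 1, so p = 3/n is exactly at the triangle threshold p ~ 1/n. Asymptotically E[X] → c³/6 = 3³/6 = 9/2 ≈ 4.50000, a bounded constant. In this regime the triangle count is asymptotically Poisson(c³/6).

E[X] ≈ 4.43652; in regime p = Θ(1/n^{1}) E[X] stays bounded (at the triangle threshold p ~ 1/n).


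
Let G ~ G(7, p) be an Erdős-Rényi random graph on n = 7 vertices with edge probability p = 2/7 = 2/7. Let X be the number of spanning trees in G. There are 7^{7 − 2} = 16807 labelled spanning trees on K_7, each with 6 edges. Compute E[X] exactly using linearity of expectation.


K_7 has 7^{7 − 2} = 16807 labelled spanning trees.
For each such spanning tree H, let X_H = 1 if all 6 edges of H are present in G. Then P[X_H = 1] = p^{6} = (2/7)^{6} = 64/117649.
By linearity: E[X] = Σ_H E[X_H] = 16807 · p^{6} = 16807 · 64/117649 = 64/7.
Numerically: E[X] ≈ 9.143.

E[X] = 16807 · (2/7)^{6} = 64/7 ≈ 9.143.


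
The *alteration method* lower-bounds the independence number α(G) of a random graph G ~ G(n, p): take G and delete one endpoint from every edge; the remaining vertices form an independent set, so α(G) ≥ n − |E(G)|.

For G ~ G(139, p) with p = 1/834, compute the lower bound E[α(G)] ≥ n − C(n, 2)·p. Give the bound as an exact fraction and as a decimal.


E[|E(G)|] = C(139, 2)·p = 9591 · (1/834) = 23/2.
E[α(G)] ≥ n − E[|E(G)|] = 139 − 23/2 = 255/2.
Numerically: ≈ 127.500.
(This is only a lower bound; the true E[α(G)] may be larger.)

E[α(G)] ≥ 255/2 ≈ 127.500.


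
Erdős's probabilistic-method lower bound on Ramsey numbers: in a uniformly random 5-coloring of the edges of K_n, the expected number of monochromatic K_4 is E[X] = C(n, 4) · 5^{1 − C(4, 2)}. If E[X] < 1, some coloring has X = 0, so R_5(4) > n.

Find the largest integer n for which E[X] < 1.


We need C(n, 4) · 5^{1 − 6} < 1, i.e. C(n, 4) < 5^{6 − 1} = 3125.
Check values of n near the boundary:
  n = 15: C(15, 4) = 1365; 1365 < 3125? YES
  n = 16: C(16, 4) = 1820; 1820 < 3125? YES
  n = 17: C(17, 4) = 2380; 2380 < 3125? YES
  n = 18: C(18, 4) = 3060; 3060 < 3125? YES
  n = 19: C(19, 4) = 3876; 3876 < 3125? NO
  n = 20: C(20, 4) = 4845; 4845 < 3125? NO
  n = 21: C(21, 4) = 5985; 5985 < 3125? NO
The largest n with C(n, 4) < 3125 is n = 18 (where E[X] = 612/625 ≈ 0.97920). Hence R_5(4) > 18, i.e. R_5(4) ≥ 19.

Largest n = 18; hence R_5(4) > 18.


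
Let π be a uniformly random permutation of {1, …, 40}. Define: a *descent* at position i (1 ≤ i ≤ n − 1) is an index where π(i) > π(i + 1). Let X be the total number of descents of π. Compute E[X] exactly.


Write X = Σ X_I over i = 1, …, 39, with X_I the indicator of one descent.
There are 39 indicators.
For each fixed i, the pair (π(i), π(i+1)) is a uniformly random ordered pair of distinct values from {1, …, 40}; by symmetry P[π(i) > π(i+1)] = 1/2.
By linearity: E[X] = 39 · (1/2) = (40 − 1) · (1/2) = 39/2 ≈ 19.500.

E[X] = 39/2 = 19.500.


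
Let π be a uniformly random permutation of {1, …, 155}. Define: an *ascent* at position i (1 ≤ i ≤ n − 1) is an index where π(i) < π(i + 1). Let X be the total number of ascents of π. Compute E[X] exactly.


Write X = Σ X_I over i = 1, …, 154, with X_I the indicator of one ascent.
There are 154 indicators.
For each fixed i, the pair (π(i), π(i+1)) is a uniformly random ordered pair of distinct values from {1, …, 155}; by symmetry P[π(i) < π(i+1)] = 1/2.
By linearity: E[X] = 154 · (1/2) = (155 − 1) · (1/2) = 77 ≈ 77.000.

E[X] = 77 = 77.000.


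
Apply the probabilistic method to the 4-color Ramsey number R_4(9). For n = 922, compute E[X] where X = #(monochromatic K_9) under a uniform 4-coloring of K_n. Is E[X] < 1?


E[X] = C(922, 9) · 4^{1 − 36} = 1275867683890227543270 · 4^{−35} = 1275867683890227543270/1180591620717411303424.
As a reduced fraction: E[X] = 637933841945113771635/590295810358705651712 ≈ 1.080702.
Is E[X] < 1? NO.
Since E[X] ≥ 1, the first-moment bound is inconclusive at n = 922; it does NOT by itself certify R_4(9) > 922.

E[X] = 637933841945113771635/590295810358705651712 ≈ 1.080702; E[X] ≥ 1; first-moment method inconclusive here.


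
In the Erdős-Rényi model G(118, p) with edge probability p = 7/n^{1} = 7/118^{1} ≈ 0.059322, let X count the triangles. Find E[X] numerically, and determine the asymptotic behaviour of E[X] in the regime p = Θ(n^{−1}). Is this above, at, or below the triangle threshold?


Number of potential triangles: C(118, 3) = 266916.
Each occurs with probability p³ ≈ (0.059322)³ ≈ 2.08760389e-04.
By linearity: E[X] = C(118, 3)·p³ ≈ 266916 · 2.08760389e-04 ≈ 55.721488.
Here α = 1, so p = 7/n is exactly at the triangle threshold p ~ 1/n. Asymptotically E[X] → c³/6 = 7³/6 = 343/6 ≈ 57.166667, a bounded constant. In this regime the triangle count is asymptotically Poisson(c³/6).

E[X] ≈ 55.721488; in regime p = Θ(1/n^{1}) E[X] stays bounded (at the triangle threshold p ~ 1/n).


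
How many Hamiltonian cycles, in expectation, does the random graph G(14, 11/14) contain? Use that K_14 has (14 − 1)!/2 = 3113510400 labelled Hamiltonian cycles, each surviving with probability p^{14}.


K_14 has (14 − 1)!/2 = 3113510400 labelled Hamiltonian cycles.
For each such Hamiltonian cycle H, let X_H = 1 if all 14 edges of H are present in G. Then P[X_H = 1] = p^{14} = (11/14)^{14} = 379749833583241/11112006825558016.
Summing the indicators: E[X] = Σ_H E[X_H] = 3113510400 · p^{14} = 3113510400 · 379749833583241/11112006825558016 = 329898174179601037725/3100448333024.
Numerically: E[X] ≈ 1.064e+08.

E[X] = 3113510400 · (11/14)^{14} = 329898174179601037725/3100448333024 ≈ 1.064e+08.


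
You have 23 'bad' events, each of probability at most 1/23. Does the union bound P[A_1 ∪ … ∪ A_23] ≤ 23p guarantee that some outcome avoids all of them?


Union bound: P[∪_{i=1}^{23} A_i] ≤ Σ_i P[A_i] ≤ 23·p = 23·(1/23) = 1.
Numerically: 1 ≈ 1.0000.
Is 1 < 1? NO.
Since the bound 1 is ≥ 1, the union bound is uninformative here; it does NOT by itself certify existence.

23·p = 1 ≈ 1.0000; existence NOT certified by the union bound.


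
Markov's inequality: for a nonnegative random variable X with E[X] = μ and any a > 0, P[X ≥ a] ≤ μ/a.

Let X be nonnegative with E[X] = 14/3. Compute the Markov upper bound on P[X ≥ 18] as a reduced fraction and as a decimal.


μ = E[X] = 14/3, a = 18.
Markov: P[X ≥ 18] ≤ μ/a = (14/3)/18 = 7/27.
Numerically: ≈ 0.2593.
(Since a = 18 > μ = 4.6667, the bound 7/27 is < 1 and informative.)

P[X ≥ 18] ≤ 7/27 ≈ 0.2593.


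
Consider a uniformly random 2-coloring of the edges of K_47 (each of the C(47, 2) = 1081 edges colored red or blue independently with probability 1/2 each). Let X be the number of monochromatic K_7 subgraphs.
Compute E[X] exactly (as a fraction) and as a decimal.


Let X = Σ_S X_S over the C(47, 7) = 62891499 subsets S of size 7, where X_S = 1 if the K_7 on S is monochromatic.
For a fixed S, the K_7 on S has C(7, 2) = 21 edges. P[all 21 edges red] = (1/2)^21, and likewise for blue, so P[monochromatic] = 2·(1/2)^21 = 2^{1 − 21} = 1/1048576.
Summing: E[X] = C(47, 7) · 2^{1 − 21} = 62891499 · 1/1048576 = 62891499/1048576.
Numerically: E[X] ≈ 59.97801.

E[X] = C(47,7)·2^(1−C(7,2)) = 62891499/1048576 ≈ 59.97801.


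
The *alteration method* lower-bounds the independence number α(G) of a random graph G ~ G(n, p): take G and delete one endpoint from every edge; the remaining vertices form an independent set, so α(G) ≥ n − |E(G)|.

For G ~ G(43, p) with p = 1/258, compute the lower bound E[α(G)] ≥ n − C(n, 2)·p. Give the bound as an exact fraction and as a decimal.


E[|E(G)|] = C(43, 2)·p = 903 · (1/258) = 7/2.
E[α(G)] ≥ n − E[|E(G)|] = 43 − 7/2 = 79/2.
Numerically: ≈ 39.5000.
(This is only a lower bound; the true E[α(G)] may be larger.)

E[α(G)] ≥ 79/2 ≈ 39.5000.


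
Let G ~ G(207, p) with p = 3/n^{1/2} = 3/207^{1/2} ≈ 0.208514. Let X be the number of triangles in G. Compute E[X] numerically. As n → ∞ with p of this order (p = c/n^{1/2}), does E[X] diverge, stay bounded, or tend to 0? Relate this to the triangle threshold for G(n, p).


Number of potential triangles: C(207, 3) = 1456935.
Each occurs with probability p³ ≈ (0.208514)³ ≈ 9.06584409e-03.
By linearity: E[X] = C(207, 3)·p³ ≈ 1456935 · 9.06584409e-03 ≈ 13208.345558.
Since α = 1/2 < 1, p = c/n^{1/2} ≫ 1/n is above the triangle threshold p ~ 1/n. Asymptotically E[X] ~ (c³/6)·n^{3(1−α)} = (3³/6)·n^{1.5} → ∞; triangles are abundant w.h.p.

E[X] ≈ 13208.345558; in regime p = Θ(1/n^{1/2}) E[X] diverges (above the triangle threshold p ~ 1/n).


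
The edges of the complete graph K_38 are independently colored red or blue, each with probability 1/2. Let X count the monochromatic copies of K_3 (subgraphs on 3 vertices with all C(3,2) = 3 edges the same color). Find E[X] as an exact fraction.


Let X = Σ_S X_S over the C(38, 3) = 8436 subsets S of size 3, where X_S = 1 if the K_3 on S is monochromatic.
For a fixed S, the K_3 on S has C(3, 2) = 3 edges. P[all 3 edges red] = (1/2)^3, and likewise for blue, so P[monochromatic] = 2·(1/2)^3 = 2^{1 − 3} = 1/4.
By linearity of expectation: E[X] = C(38, 3) · 2^{1 − 3} = 8436 · 1/4 = 2109.
Numerically: E[X] ≈ 2109.0000.

E[X] = C(38,3)·2^(1−C(3,2)) = 2109 ≈ 2109.0000.


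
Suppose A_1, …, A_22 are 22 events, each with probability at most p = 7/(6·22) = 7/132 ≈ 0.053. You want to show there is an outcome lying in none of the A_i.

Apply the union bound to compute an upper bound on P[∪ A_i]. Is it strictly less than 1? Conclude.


Union bound: P[∪_{i=1}^{22} A_i] ≤ Σ_i P[A_i] ≤ 22·p = 22·(7/132) = 7/6.
Numerically: 7/6 ≈ 1.167.
Is 7/6 < 1? NO.
Since the bound 7/6 is ≥ 1, the union bound is uninformative here; it does NOT by itself certify existence.

22·p = 7/6 ≈ 1.167; existence NOT certified by the union bound.


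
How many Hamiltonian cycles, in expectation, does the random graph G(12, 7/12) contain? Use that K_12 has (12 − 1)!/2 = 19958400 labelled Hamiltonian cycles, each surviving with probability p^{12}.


K_12 has (12 − 1)!/2 = 19958400 labelled Hamiltonian cycles.
For each such Hamiltonian cycle H, let X_H = 1 if all 12 edges of H are present in G. Then P[X_H = 1] = p^{12} = (7/12)^{12} = 13841287201/8916100448256.
By linearity of expectation: E[X] = Σ_H E[X_H] = 19958400 · p^{12} = 19958400 · 13841287201/8916100448256 = 26644477861925/859963392.
Numerically: E[X] ≈ 3.098e+04.

E[X] = 19958400 · (7/12)^{12} = 26644477861925/859963392 ≈ 3.098e+04.


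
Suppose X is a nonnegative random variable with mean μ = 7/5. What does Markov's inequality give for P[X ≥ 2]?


μ = E[X] = 7/5, a = 2.
Markov: P[X ≥ 2] ≤ μ/a = (7/5)/2 = 7/10.
Numerically: ≈ 0.70000.
(Since a = 2 > μ = 1.40000, the bound 7/10 is < 1 and informative.)

P[X ≥ 2] ≤ 7/10 ≈ 0.70000.


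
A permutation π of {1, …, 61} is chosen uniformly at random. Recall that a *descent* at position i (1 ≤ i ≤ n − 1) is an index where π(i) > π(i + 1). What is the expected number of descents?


Write X = Σ X_I over i = 1, …, 60, with X_I the indicator of one descent.
There are 60 indicators.
For each fixed i, the pair (π(i), π(i+1)) is a uniformly random ordered pair of distinct values from {1, …, 61}; by symmetry P[π(i) > π(i+1)] = 1/2.
By linearity: E[X] = 60 · (1/2) = (61 − 1) · (1/2) = 30 ≈ 30.0000.

E[X] = 30 = 30.0000.


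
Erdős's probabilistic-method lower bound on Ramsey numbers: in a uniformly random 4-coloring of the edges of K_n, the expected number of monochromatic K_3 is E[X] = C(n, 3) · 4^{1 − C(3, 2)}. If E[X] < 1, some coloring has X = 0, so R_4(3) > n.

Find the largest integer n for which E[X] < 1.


We need C(n, 3) · 4^{1 − 3} < 1, i.e. C(n, 3) < 4^{3 − 1} = 16.
Check values of n near the boundary:
  n = 3: C(3, 3) = 1; 1 < 16? YES
  n = 4: C(4, 3) = 4; 4 < 16? YES
  n = 5: C(5, 3) = 10; 10 < 16? YES
  n = 6: C(6, 3) = 20; 20 < 16? NO
The largest n with C(n, 3) < 16 is n = 5 (where E[X] = 5/8 ≈ 0.6250). Hence R_4(3) > 5, i.e. R_4(3) ≥ 6.

Largest n = 5; hence R_4(3) > 5.


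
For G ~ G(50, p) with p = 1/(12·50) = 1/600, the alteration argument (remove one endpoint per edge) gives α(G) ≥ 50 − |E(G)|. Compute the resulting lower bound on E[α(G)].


E[|E(G)|] = C(50, 2)·p = 1225 · (1/600) = 49/24.
E[α(G)] ≥ n − E[|E(G)|] = 50 − 49/24 = 1151/24.
Numerically: ≈ 47.958333.
(This is only a lower bound; the true E[α(G)] may be larger.)

E[α(G)] ≥ 1151/24 ≈ 47.958333.


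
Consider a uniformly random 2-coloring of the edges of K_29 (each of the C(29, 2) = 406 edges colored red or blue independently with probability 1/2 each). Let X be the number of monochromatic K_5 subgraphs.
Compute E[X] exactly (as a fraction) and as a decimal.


Let X = Σ_S X_S over the C(29, 5) = 118755 subsets S of size 5, where X_S = 1 if the K_5 on S is monochromatic.
For a fixed S, the K_5 on S has C(5, 2) = 10 edges. P[all 10 edges red] = (1/2)^10, and likewise for blue, so P[monochromatic] = 2·(1/2)^10 = 2^{1 − 10} = 1/512.
By linearity of expectation: E[X] = C(29, 5) · 2^{1 − 10} = 118755 · 1/512 = 118755/512.
Numerically: E[X] ≈ 231.943359.

E[X] = C(29,5)·2^(1−C(5,2)) = 118755/512 ≈ 231.943359.


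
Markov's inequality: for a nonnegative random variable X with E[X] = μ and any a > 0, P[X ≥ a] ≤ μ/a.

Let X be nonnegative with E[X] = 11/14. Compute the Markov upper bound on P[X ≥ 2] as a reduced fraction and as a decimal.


μ = E[X] = 11/14, a = 2.
Markov: P[X ≥ 2] ≤ μ/a = (11/14)/2 = 11/28.
Numerically: ≈ 0.39286.
(Since a = 2 > μ = 0.78571, the bound 11/28 is < 1 and informative.)

P[X ≥ 2] ≤ 11/28 ≈ 0.39286.
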